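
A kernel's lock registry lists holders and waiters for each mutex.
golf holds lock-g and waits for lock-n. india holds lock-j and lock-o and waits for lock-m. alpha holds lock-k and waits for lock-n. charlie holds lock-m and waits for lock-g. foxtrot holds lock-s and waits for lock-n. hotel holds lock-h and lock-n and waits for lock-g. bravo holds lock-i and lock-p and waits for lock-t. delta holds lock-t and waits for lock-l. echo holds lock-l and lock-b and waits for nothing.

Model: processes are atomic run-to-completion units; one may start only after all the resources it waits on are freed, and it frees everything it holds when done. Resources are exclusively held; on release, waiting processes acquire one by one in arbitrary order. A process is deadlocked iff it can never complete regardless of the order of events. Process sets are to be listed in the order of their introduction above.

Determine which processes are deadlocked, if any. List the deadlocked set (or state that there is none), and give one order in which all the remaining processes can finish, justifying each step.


Deadlocked: golf, india, alpha, charlie, foxtrot and hotel.
Key observation: the waits loop around golf -> hotel -> golf with no way out; india, alpha, charlie and foxtrot wait into the deadlock from upstream.
One completion order for the rest: echo, delta, bravo.
Verifying each step:
  run echo (it waits on nothing); releases lock-l and lock-b
  delta: everything it awaited (lock-l) is free; runs, freeing lock-t
  bravo: everything it awaited (lock-t) is free; runs, freeing lock-i and lock-p


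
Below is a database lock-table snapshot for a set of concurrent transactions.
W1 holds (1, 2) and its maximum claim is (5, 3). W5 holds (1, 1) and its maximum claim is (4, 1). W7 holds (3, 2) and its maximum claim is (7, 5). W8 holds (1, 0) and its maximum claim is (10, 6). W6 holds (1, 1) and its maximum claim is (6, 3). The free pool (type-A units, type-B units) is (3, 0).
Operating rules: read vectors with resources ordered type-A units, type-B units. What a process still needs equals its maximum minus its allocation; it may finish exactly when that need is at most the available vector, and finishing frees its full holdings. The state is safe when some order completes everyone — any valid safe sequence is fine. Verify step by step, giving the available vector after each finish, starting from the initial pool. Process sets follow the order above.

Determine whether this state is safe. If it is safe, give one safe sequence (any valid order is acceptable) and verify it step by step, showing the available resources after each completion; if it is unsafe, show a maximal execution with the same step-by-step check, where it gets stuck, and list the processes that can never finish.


SAFE, for example via the order W5, W1, W6, W7, W8.
Key observation: the first exact fit in this order is W5 — it needs (3, 0) with (3, 0) free, meeting a requested resource to the last unit.
Walking it through:
  pool = (3, 0)
  W5 needs (3, 0) <= (3, 0) -> finishes; pool += (1, 1) = (4, 1)
  W1 needs (4, 1) <= (4, 1) -> finishes; pool += (1, 2) = (5, 3)
  W6 needs (5, 2) <= (5, 3) -> finishes; pool += (1, 1) = (6, 4)
  W7 needs (4, 3) <= (6, 4) -> finishes; pool += (3, 2) = (9, 6)
  W8 needs (9, 6) <= (9, 6) -> finishes; pool += (1, 0) = (10, 6)


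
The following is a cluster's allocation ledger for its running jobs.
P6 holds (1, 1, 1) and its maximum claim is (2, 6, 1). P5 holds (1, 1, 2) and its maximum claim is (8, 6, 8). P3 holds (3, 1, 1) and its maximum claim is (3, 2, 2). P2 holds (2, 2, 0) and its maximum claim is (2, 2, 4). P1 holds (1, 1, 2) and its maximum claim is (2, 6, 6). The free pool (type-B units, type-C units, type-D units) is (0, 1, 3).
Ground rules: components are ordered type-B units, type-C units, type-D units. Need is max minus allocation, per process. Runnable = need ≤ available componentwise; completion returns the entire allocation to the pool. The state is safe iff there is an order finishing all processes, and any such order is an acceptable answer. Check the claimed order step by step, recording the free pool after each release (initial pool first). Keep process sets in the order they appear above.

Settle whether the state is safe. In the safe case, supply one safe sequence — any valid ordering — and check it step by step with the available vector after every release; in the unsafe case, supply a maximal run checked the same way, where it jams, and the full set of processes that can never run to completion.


The state is UNSAFE.
Key observation: the pool after P3, P2 is (5, 4, 4); every surviving request exceeds it in type-C units, so progress ends there.
Going as far as possible: P3, P2; after that, nothing fits. Verifying each step:
  pool = (0, 1, 3)
  P3 needs (0, 1, 1) <= (0, 1, 3) -> finishes; pool += (3, 1, 1) = (3, 2, 4)
  P2 needs (0, 0, 4) <= (3, 2, 4) -> finishes; pool += (2, 2, 0) = (5, 4, 4)
  blocked: P6 wants (1, 5, 0), pool (5, 4, 4) — not enough type-C units
  blocked: P5 wants (7, 5, 6), pool (5, 4, 4) — not enough type-B units, type-C units and type-D units
  blocked: P1 wants (1, 5, 4), pool (5, 4, 4) — not enough type-C units
Processes that can never finish: P6, P5 and P1.


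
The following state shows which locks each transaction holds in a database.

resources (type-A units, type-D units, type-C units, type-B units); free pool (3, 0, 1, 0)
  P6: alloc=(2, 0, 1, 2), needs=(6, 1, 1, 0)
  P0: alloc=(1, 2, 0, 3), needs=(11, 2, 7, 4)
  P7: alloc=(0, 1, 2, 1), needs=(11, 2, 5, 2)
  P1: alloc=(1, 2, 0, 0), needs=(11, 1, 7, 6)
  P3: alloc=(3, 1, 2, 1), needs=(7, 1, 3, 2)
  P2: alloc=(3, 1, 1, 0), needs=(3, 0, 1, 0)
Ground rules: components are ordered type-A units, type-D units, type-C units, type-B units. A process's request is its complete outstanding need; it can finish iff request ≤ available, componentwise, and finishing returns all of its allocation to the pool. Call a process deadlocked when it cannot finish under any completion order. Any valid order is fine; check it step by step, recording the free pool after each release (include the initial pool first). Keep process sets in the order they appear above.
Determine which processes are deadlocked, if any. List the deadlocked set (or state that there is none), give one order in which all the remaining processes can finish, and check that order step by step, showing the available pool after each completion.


No process is deadlocked.
Key observation: beginning at P2, releases accumulate fast enough that every process eventually fits.
A valid finishing order for the others: P2, P6, P3, P7, P0, P1. Walking it through:
  pool = (3, 0, 1, 0)
  run P2 (needs (3, 0, 1, 0), free (3, 0, 1, 0)); after release of (3, 1, 1, 0) the pool is (6, 1, 2, 0)
  run P6 (needs (6, 1, 1, 0), free (6, 1, 2, 0)); after release of (2, 0, 1, 2) the pool is (8, 1, 3, 2)
  run P3 (needs (7, 1, 3, 2), free (8, 1, 3, 2)); after release of (3, 1, 2, 1) the pool is (11, 2, 5, 3)
  run P7 (needs (11, 2, 5, 2), free (11, 2, 5, 3)); after release of (0, 1, 2, 1) the pool is (11, 3, 7, 4)
  run P0 (needs (11, 2, 7, 4), free (11, 3, 7, 4)); after release of (1, 2, 0, 3) the pool is (12, 5, 7, 7)
  run P1 (needs (11, 1, 7, 6), free (12, 5, 7, 7)); after release of (1, 2, 0, 0) the pool is (13, 7, 7, 7)


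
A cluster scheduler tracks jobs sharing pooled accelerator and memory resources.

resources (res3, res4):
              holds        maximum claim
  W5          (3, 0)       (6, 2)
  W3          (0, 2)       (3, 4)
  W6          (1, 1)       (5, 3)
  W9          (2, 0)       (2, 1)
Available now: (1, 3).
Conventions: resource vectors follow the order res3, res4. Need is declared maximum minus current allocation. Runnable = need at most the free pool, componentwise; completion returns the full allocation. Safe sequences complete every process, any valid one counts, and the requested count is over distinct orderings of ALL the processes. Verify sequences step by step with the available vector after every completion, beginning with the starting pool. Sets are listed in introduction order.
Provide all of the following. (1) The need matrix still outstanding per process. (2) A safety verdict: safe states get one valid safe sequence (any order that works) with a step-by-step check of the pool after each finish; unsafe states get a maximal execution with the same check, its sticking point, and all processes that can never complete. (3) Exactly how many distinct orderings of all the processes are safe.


(1) Need matrix, components ordered res3, res4:
  W5: (3, 2)
  W3: (3, 2)
  W6: (4, 2)
  W9: (0, 1)
(2) SAFE. One safe sequence: W9, W3, W5, W6.
Key observation: W3 is the earliest step where a requested resource binds exactly: need (3, 2), pool (3, 3) at its turn.
Check, step by step:
  pool = (1, 3)
  W9: need (0, 1) fits (1, 3); releases (2, 0), pool now (3, 3)
  W3: need (3, 2) fits (3, 3); releases (0, 2), pool now (3, 5)
  W5: need (3, 2) fits (3, 5); releases (3, 0), pool now (6, 5)
  W6: need (4, 2) fits (6, 5); releases (1, 1), pool now (7, 6)
(3) Precisely 3 of the possible complete orderings are safe sequences.


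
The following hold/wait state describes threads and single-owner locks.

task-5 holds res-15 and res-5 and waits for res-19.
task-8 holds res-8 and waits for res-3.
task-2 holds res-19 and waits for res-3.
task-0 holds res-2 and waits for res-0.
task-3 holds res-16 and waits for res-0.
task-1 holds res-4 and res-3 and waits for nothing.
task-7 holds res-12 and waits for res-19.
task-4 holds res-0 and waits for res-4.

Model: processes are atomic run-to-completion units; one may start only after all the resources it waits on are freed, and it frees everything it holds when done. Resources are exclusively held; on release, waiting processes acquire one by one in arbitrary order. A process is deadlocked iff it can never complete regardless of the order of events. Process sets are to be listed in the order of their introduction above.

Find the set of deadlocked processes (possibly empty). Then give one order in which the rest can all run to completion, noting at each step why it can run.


Nothing here is deadlocked.
Key observation: every chain of waits terminates; starting from the processes that wait on nothing, all the rest unlock in turn.
The rest can finish in the order task-1, task-2, task-4, task-7, task-5, task-0, task-3, task-8.
Walking it through:
  run task-1 (it waits on nothing); releases res-4 and res-3
  task-2 waits on res-3 — all released -> runs and releases res-19
  task-4 waits on res-4 — all released -> runs and releases res-0
  task-7 waits on res-19 — all released -> runs and releases res-12
  task-5 waits on res-19 — all released -> runs and releases res-15 and res-5
  task-0 waits on res-0 — all released -> runs and releases res-2
  task-3 waits on res-0 — all released -> runs and releases res-16
  task-8 waits on res-3 — all released -> runs and releases res-8


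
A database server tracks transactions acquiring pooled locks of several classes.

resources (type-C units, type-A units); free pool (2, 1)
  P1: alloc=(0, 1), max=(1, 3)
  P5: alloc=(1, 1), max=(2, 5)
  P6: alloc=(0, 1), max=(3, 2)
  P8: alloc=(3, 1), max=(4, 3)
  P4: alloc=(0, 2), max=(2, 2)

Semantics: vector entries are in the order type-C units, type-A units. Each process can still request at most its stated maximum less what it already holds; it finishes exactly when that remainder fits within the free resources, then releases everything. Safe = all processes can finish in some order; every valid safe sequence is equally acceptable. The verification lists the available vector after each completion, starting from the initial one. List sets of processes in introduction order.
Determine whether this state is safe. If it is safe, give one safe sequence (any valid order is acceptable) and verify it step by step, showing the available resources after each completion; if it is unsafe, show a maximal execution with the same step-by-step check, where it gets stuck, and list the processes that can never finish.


SAFE. One safe sequence: P4, P1, P5, P8, P6.
Key observation: P4 is the earliest step where a requested resource binds exactly: need (2, 0), pool (2, 1) at its turn.
Step-by-step check:
  pool = (2, 1)
  P4: need (2, 0) fits (2, 1); releases (0, 2), pool now (2, 3)
  P1: need (1, 2) fits (2, 3); releases (0, 1), pool now (2, 4)
  P5: need (1, 4) fits (2, 4); releases (1, 1), pool now (3, 5)
  P8: need (1, 2) fits (3, 5); releases (3, 1), pool now (6, 6)
  P6: need (3, 1) fits (6, 6); releases (0, 1), pool now (6, 7)


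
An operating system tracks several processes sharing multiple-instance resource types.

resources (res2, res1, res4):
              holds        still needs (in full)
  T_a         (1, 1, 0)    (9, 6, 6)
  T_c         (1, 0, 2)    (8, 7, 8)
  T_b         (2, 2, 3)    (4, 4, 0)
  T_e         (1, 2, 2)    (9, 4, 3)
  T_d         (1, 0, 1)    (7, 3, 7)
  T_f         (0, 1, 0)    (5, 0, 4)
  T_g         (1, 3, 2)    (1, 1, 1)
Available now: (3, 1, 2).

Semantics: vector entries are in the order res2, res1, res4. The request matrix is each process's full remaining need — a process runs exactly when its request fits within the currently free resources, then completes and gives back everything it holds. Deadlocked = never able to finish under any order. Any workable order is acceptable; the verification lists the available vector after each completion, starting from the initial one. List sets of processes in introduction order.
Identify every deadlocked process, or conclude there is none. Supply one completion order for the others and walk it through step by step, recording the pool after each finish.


The deadlocked set is T_a, T_c, T_e and T_d.
Key observation: the pool after T_g, T_b, T_f is (6, 7, 7); every surviving request exceeds it in res2, so progress ends there.
One completion order for the rest: T_g, T_b, T_f. Walking it through:
  pool = (3, 1, 2)
  run T_g (needs (1, 1, 1), free (3, 1, 2)); after release of (1, 3, 2) the pool is (4, 4, 4)
  run T_b (needs (4, 4, 0), free (4, 4, 4)); after release of (2, 2, 3) the pool is (6, 6, 7)
  run T_f (needs (5, 0, 4), free (6, 6, 7)); after release of (0, 1, 0) the pool is (6, 7, 7)
None of the blocked processes ever fits:
  blocked: T_a wants (9, 6, 6), pool (6, 7, 7) — not enough res2
  blocked: T_c wants (8, 7, 8), pool (6, 7, 7) — not enough res2 and res4
  blocked: T_e wants (9, 4, 3), pool (6, 7, 7) — not enough res2
  blocked: T_d wants (7, 3, 7), pool (6, 7, 7) — not enough res2


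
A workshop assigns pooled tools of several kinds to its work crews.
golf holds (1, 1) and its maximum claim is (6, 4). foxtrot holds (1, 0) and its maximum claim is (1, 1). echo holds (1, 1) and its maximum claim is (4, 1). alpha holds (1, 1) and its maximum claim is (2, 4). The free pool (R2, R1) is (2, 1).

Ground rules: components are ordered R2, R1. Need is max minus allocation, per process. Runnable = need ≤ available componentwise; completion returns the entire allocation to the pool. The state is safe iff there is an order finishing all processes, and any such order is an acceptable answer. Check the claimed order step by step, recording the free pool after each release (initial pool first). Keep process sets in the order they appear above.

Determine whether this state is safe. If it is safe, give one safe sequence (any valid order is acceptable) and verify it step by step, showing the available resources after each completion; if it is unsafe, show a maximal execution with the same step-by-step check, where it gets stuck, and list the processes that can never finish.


UNSAFE — no complete ordering exists.
Key observation: R1 is the bottleneck — with foxtrot, echo done the pool holds (4, 2), short of every remaining need.
A maximal execution: foxtrot, echo — then nothing else fits. Walking it through:
  pool = (2, 1)
  foxtrot needs (0, 1) <= (2, 1) -> finishes; pool += (1, 0) = (3, 1)
  echo needs (3, 0) <= (3, 1) -> finishes; pool += (1, 1) = (4, 2)
  golf cannot run: need (5, 3) vs free (4, 2) (insufficient R2 and R1)
  alpha cannot run: need (1, 3) vs free (4, 2) (insufficient R1)
Permanently blocked: golf and alpha.


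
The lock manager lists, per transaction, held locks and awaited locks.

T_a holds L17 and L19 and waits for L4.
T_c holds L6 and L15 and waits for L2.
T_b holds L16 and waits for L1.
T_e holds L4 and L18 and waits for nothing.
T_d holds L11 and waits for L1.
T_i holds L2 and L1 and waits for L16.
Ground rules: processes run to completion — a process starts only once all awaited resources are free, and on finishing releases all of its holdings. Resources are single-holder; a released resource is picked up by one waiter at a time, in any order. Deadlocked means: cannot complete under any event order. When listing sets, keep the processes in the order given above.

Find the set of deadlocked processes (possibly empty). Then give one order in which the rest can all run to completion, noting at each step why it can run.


The deadlocked set is T_c, T_b, T_d and T_i.
Key observation: the cycle T_i -> T_b -> T_i can never break — each member waits on the next; T_c and T_d wait into the deadlock from upstream.
A valid finishing order for the others: T_e, T_a.
Walking it through:
  run T_e (it waits on nothing); releases L4 and L18
  run T_a (all its waits — L4 — are resolved); releases L17 and L19


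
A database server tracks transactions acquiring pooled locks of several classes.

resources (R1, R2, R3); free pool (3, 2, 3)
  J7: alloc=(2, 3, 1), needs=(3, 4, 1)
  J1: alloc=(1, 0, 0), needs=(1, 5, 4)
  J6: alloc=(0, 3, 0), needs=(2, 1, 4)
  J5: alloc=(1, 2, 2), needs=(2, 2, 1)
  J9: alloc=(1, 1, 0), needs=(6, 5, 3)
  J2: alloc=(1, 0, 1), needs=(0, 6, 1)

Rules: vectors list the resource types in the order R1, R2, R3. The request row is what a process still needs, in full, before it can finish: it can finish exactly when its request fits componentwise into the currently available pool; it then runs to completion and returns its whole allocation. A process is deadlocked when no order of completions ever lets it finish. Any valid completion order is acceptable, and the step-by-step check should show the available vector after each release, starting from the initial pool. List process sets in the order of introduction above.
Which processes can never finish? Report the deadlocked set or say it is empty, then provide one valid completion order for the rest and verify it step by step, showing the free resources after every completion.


The deadlocked set is empty.
Key observation: beginning at J5, releases accumulate fast enough that every process eventually fits.
A valid finishing order for the others: J5, J7, J1, J2, J6, J9. Check, step by step:
  pool = (3, 2, 3)
  J5 needs (2, 2, 1) <= (3, 2, 3) -> finishes; pool += (1, 2, 2) = (4, 4, 5)
  J7 needs (3, 4, 1) <= (4, 4, 5) -> finishes; pool += (2, 3, 1) = (6, 7, 6)
  J1 needs (1, 5, 4) <= (6, 7, 6) -> finishes; pool += (1, 0, 0) = (7, 7, 6)
  J2 needs (0, 6, 1) <= (7, 7, 6) -> finishes; pool += (1, 0, 1) = (8, 7, 7)
  J6 needs (2, 1, 4) <= (8, 7, 7) -> finishes; pool += (0, 3, 0) = (8, 10, 7)
  J9 needs (6, 5, 3) <= (8, 10, 7) -> finishes; pool += (1, 1, 0) = (9, 11, 7)


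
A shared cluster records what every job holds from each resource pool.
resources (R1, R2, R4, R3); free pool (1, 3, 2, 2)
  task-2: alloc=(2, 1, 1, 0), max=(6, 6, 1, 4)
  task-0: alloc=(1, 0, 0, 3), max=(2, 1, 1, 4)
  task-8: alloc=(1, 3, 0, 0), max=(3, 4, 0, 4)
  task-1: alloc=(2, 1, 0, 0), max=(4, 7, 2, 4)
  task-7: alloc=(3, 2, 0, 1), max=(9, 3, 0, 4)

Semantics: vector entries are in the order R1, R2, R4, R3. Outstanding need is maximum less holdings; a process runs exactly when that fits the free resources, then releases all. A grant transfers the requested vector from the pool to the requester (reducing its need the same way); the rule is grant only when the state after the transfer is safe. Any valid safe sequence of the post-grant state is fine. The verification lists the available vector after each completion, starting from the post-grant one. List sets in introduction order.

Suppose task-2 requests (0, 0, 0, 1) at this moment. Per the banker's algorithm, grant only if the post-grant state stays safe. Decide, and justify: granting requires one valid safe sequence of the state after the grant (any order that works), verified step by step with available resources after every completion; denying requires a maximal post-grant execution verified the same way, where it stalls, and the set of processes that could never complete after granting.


GRANT: granting preserves safety; a valid post-grant sequence is task-0, task-8, task-1, task-2, task-7.
Key observation: granting shrinks the pool to (1, 3, 2, 1), yet task-0 still fits and the chain goes through.
Step-by-step check of the post-grant state:
  pool = (1, 3, 2, 1)
  run task-0 (needs (1, 1, 1, 1), free (1, 3, 2, 1)); after release of (1, 0, 0, 3) the pool is (2, 3, 2, 4)
  run task-8 (needs (2, 1, 0, 4), free (2, 3, 2, 4)); after release of (1, 3, 0, 0) the pool is (3, 6, 2, 4)
  run task-1 (needs (2, 6, 2, 4), free (3, 6, 2, 4)); after release of (2, 1, 0, 0) the pool is (5, 7, 2, 4)
  run task-2 (needs (4, 5, 0, 3), free (5, 7, 2, 4)); after release of (2, 1, 1, 1) the pool is (7, 8, 3, 5)
  run task-7 (needs (6, 1, 0, 3), free (7, 8, 3, 5)); after release of (3, 2, 0, 1) the pool is (10, 10, 3, 6)


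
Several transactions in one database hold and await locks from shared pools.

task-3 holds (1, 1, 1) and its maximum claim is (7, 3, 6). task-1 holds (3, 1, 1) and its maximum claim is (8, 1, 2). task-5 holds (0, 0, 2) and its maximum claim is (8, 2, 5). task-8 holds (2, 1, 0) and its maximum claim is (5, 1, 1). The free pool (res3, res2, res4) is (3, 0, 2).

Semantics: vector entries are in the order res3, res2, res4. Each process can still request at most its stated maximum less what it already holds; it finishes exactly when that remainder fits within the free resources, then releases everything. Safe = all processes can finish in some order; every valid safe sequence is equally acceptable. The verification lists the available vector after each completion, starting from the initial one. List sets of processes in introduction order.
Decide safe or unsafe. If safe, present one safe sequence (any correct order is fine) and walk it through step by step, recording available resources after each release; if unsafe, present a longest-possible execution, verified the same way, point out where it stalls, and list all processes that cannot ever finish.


SAFE — a valid safe sequence is task-8, task-1, task-5, task-3.
Key observation: the first exact fit in this order is task-8 — it needs (3, 0, 1) with (3, 0, 2) free, meeting a requested resource to the last unit.
Verifying each step:
  pool = (3, 0, 2)
  task-8: need (3, 0, 1) fits (3, 0, 2); releases (2, 1, 0), pool now (5, 1, 2)
  task-1: need (5, 0, 1) fits (5, 1, 2); releases (3, 1, 1), pool now (8, 2, 3)
  task-5: need (8, 2, 3) fits (8, 2, 3); releases (0, 0, 2), pool now (8, 2, 5)
  task-3: need (6, 2, 5) fits (8, 2, 5); releases (1, 1, 1), pool now (9, 3, 6)


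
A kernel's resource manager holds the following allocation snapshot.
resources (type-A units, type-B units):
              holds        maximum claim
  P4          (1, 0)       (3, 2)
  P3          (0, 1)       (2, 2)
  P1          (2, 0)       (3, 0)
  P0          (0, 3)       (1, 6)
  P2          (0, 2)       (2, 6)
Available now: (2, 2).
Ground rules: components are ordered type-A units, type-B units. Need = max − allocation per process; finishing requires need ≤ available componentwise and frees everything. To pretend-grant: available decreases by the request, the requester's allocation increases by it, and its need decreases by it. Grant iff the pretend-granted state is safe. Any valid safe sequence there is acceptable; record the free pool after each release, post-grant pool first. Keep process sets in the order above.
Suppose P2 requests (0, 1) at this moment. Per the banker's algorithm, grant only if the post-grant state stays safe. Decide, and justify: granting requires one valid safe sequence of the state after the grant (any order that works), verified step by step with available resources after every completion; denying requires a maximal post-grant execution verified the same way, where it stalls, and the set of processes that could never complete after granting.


DENY: after the grant no complete ordering would exist.
Key observation: the pool after P3, P1, P4 is (5, 2); every surviving request exceeds it in type-B units, so progress ends there.
Pretend the grant happened; the run P3, P1, P4 goes as far as possible. Check, step by step:
  pool = (2, 1)
  run P3 (needs (2, 1), free (2, 1)); after release of (0, 1) the pool is (2, 2)
  run P1 (needs (1, 0), free (2, 2)); after release of (2, 0) the pool is (4, 2)
  run P4 (needs (2, 2), free (4, 2)); after release of (1, 0) the pool is (5, 2)
  P0 cannot run: need (1, 3) vs free (5, 2) (insufficient type-B units)
  P2 cannot run: need (2, 3) vs free (5, 2) (insufficient type-B units)
Post-grant, the permanently blocked set is P0 and P2.


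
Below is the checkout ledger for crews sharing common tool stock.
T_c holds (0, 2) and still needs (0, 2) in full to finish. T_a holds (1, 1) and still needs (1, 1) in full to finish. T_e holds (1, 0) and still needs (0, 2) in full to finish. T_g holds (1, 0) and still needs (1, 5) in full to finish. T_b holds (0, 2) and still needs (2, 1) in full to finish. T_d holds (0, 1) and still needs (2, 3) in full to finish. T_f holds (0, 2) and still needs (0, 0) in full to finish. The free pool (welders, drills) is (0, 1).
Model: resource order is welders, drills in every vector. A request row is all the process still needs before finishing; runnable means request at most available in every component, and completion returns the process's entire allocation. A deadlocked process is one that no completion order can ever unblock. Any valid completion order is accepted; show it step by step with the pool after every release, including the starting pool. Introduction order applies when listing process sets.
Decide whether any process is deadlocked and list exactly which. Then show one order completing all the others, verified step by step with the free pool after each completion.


The deadlocked set is empty.
Key observation: no deadlock: T_f fits now, and the freed resources carry the rest through.
One completion order for the rest: T_f, T_e, T_a, T_b, T_d, T_g, T_c. Verifying each step:
  pool = (0, 1)
  T_f: need (0, 0) fits (0, 1); releases (0, 2), pool now (0, 3)
  T_e: need (0, 2) fits (0, 3); releases (1, 0), pool now (1, 3)
  T_a: need (1, 1) fits (1, 3); releases (1, 1), pool now (2, 4)
  T_b: need (2, 1) fits (2, 4); releases (0, 2), pool now (2, 6)
  T_d: need (2, 3) fits (2, 6); releases (0, 1), pool now (2, 7)
  T_g: need (1, 5) fits (2, 7); releases (1, 0), pool now (3, 7)
  T_c: need (0, 2) fits (3, 7); releases (0, 2), pool now (3, 9)


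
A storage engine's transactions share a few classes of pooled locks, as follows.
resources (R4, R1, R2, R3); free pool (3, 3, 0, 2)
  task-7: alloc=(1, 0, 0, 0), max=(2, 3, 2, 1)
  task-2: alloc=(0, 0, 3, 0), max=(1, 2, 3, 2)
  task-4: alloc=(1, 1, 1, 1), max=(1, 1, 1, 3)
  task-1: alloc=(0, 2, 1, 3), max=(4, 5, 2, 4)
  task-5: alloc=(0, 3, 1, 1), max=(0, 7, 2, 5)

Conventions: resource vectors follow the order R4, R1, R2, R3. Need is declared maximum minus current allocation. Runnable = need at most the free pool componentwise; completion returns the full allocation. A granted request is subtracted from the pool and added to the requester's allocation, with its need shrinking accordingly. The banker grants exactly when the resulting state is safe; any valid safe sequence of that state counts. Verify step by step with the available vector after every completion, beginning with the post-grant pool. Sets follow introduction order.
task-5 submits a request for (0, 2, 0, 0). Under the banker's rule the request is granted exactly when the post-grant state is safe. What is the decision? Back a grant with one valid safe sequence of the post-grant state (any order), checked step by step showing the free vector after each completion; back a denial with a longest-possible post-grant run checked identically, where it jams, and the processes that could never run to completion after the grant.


DENY. Granting would leave the state unsafe.
Key observation: after task-4, task-2 the pool peaks at (4, 2, 4, 3), and each blocked process is short somewhere: task-7 on R1; task-1 on R1; task-5 on R3.
Pretend the grant happened; the run task-4, task-2 goes as far as possible. Step-by-step check:
  pool = (3, 1, 0, 2)
  task-4: need (0, 0, 0, 2) fits (3, 1, 0, 2); releases (1, 1, 1, 1), pool now (4, 2, 1, 3)
  task-2: need (1, 2, 0, 2) fits (4, 2, 1, 3); releases (0, 0, 3, 0), pool now (4, 2, 4, 3)
  task-7 still needs (1, 3, 2, 1) but only (4, 2, 4, 3) is free — short on R1
  task-1 still needs (4, 3, 1, 1) but only (4, 2, 4, 3) is free — short on R1
  task-5 still needs (0, 2, 1, 4) but only (4, 2, 4, 3) is free — short on R3
Post-grant, the permanently blocked set is task-7, task-1 and task-5.


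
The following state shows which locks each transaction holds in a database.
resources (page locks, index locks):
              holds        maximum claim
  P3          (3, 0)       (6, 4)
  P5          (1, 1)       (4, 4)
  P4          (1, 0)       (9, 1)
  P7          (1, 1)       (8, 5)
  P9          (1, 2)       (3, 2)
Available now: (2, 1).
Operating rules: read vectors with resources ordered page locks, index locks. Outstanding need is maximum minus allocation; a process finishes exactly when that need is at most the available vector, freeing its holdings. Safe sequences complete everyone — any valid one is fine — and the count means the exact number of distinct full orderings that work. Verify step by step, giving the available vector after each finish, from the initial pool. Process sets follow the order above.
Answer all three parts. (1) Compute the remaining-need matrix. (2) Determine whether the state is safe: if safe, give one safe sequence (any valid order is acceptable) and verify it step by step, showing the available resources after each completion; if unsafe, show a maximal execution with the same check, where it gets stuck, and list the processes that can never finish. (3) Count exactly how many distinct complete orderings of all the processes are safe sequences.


(1) Outstanding need per process (order page locks, index locks):
  P3: (3, 4)
  P5: (3, 3)
  P4: (8, 1)
  P7: (7, 4)
  P9: (2, 0)
(2) SAFE, for example via the order P9, P5, P3, P7, P4.
Key observation: the order's first zero-slack moment is P9 ((2, 0) needed, (2, 1) free — a requested resource with nothing to spare).
Verifying each step:
  pool = (2, 1)
  P9: need (2, 0) fits (2, 1); releases (1, 2), pool now (3, 3)
  P5: need (3, 3) fits (3, 3); releases (1, 1), pool now (4, 4)
  P3: need (3, 4) fits (4, 4); releases (3, 0), pool now (7, 4)
  P7: need (7, 4) fits (7, 4); releases (1, 1), pool now (8, 5)
  P4: need (8, 1) fits (8, 5); releases (1, 0), pool now (9, 5)
(3) Precisely 1 of the possible complete orderings is a safe sequence.


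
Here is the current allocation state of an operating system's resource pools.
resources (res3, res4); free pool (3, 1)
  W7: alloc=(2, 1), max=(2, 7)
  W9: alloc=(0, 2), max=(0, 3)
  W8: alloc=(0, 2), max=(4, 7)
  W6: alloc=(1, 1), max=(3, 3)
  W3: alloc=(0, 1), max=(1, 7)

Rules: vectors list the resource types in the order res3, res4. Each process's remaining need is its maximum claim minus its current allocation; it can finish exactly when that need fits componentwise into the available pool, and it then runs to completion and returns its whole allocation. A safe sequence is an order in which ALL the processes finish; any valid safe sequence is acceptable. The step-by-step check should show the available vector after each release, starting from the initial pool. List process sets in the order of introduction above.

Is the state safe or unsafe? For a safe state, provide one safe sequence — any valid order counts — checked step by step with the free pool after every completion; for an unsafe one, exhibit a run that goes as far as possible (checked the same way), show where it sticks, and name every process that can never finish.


The state is UNSAFE.
Key observation: res4 is the bottleneck — with W9, W6 done the pool holds (4, 4), short of every remaining need.
Going as far as possible: W9, W6; after that, nothing fits. Step-by-step check:
  pool = (3, 1)
  W9 needs (0, 1) <= (3, 1) -> finishes; pool += (0, 2) = (3, 3)
  W6 needs (2, 2) <= (3, 3) -> finishes; pool += (1, 1) = (4, 4)
  W7 cannot run: need (0, 6) vs free (4, 4) (insufficient res4)
  W8 cannot run: need (4, 5) vs free (4, 4) (insufficient res4)
  W3 cannot run: need (1, 6) vs free (4, 4) (insufficient res4)
Processes that can never finish: W7, W8 and W3.


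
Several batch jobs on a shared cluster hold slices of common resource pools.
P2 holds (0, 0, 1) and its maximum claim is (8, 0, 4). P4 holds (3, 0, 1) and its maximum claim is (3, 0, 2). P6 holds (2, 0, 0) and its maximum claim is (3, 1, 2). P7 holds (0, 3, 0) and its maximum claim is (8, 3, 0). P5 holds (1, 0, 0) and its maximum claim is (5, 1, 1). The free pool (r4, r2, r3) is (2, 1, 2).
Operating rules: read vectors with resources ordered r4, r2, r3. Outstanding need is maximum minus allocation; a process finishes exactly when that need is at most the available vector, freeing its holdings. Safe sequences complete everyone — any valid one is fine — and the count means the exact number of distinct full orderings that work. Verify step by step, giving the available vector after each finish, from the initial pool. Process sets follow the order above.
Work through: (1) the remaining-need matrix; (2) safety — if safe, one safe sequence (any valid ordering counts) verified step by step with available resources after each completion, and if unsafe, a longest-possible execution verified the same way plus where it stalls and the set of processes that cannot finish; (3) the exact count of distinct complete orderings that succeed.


(1) Remaining need (order r4, r2, r3):
  P2: (8, 0, 3)
  P4: (0, 0, 1)
  P6: (1, 1, 2)
  P7: (8, 0, 0)
  P5: (4, 1, 1)
(2) SAFE. One safe sequence: P4, P5, P6, P7, P2.
Key observation: P5 marks the first exact bind of the order: its need (4, 1, 1) fits the free (5, 1, 3) with zero slack on a requested resource.
Check, step by step:
  pool = (2, 1, 2)
  P4 needs (0, 0, 1) <= (2, 1, 2) -> finishes; pool += (3, 0, 1) = (5, 1, 3)
  P5 needs (4, 1, 1) <= (5, 1, 3) -> finishes; pool += (1, 0, 0) = (6, 1, 3)
  P6 needs (1, 1, 2) <= (6, 1, 3) -> finishes; pool += (2, 0, 0) = (8, 1, 3)
  P7 needs (8, 0, 0) <= (8, 1, 3) -> finishes; pool += (0, 3, 0) = (8, 4, 3)
  P2 needs (8, 0, 3) <= (8, 4, 3) -> finishes; pool += (0, 0, 1) = (8, 4, 4)
(3) The exact count: 8 of the possible complete orderings are safe sequences.


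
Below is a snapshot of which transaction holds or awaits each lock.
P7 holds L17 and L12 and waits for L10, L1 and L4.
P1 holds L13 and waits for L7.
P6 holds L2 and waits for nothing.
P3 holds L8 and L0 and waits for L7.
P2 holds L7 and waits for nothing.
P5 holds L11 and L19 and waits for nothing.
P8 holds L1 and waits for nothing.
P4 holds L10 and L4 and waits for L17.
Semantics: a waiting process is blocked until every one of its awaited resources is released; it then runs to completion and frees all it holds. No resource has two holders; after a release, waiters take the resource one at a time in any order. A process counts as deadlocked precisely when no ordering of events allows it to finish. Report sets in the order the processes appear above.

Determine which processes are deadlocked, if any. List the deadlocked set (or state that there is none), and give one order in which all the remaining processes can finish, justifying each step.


Deadlocked: P7 and P4.
Key observation: the waits loop around P7 -> P4 -> P7 with no way out; no other process is dragged down with it.
A valid finishing order for the others: P5, P6, P8, P2, P1, P3.
Walking it through:
  run P5 (it waits on nothing); releases L11 and L19
  run P6 (it waits on nothing); releases L2
  run P8 (it waits on nothing); releases L1
  run P2 (it waits on nothing); releases L7
  run P1 (all its waits — L7 — are resolved); releases L13
  run P3 (all its waits — L7 — are resolved); releases L8 and L0


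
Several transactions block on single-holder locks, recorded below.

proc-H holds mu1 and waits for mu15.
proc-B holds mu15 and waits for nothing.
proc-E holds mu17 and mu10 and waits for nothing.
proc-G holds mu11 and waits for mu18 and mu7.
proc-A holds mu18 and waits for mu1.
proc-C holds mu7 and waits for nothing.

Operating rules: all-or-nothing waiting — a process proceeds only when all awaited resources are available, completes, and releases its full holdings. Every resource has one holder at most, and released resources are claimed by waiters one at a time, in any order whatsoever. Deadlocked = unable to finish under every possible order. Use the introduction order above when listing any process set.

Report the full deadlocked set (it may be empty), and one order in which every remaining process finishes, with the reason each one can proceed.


The deadlocked set is empty.
Key observation: the wait relation is loop-free; peeling off processes with no waits unwinds the whole state.
The rest can finish in the order proc-B, proc-C, proc-H, proc-A, proc-G, proc-E.
Check, step by step:
  proc-B waits on nothing -> runs at once and releases mu15
  proc-C waits on nothing -> runs at once and releases mu7
  run proc-H (all its waits — mu15 — are resolved); releases mu1
  run proc-A (all its waits — mu1 — are resolved); releases mu18
  run proc-G (all its waits — mu18 and mu7 — are resolved); releases mu11
  proc-E waits on nothing -> runs at once and releases mu17 and mu10


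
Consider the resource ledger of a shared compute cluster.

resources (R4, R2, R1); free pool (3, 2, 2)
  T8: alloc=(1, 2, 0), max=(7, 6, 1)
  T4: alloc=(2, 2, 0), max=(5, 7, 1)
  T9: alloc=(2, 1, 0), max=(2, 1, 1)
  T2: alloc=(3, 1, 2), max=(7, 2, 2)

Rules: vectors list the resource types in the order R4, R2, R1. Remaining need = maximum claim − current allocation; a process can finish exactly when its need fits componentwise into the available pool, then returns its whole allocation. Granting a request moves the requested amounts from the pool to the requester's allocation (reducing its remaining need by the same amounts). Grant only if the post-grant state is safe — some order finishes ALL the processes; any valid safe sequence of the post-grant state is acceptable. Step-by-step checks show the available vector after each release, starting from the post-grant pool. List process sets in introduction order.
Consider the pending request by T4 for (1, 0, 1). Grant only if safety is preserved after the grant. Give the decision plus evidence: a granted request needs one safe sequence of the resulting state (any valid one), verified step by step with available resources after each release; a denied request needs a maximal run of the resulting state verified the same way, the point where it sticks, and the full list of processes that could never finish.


GRANT: granting preserves safety; a valid post-grant sequence is T9, T2, T8, T4.
Key observation: (2, 2, 1) free after granting still covers T9 first, and each release covers the next.
Step-by-step check of the post-grant state:
  pool = (2, 2, 1)
  T9: need (0, 0, 1) fits (2, 2, 1); releases (2, 1, 0), pool now (4, 3, 1)
  T2: need (4, 1, 0) fits (4, 3, 1); releases (3, 1, 2), pool now (7, 4, 3)
  T8: need (6, 4, 1) fits (7, 4, 3); releases (1, 2, 0), pool now (8, 6, 3)
  T4: need (2, 5, 0) fits (8, 6, 3); releases (3, 2, 1), pool now (11, 8, 4)


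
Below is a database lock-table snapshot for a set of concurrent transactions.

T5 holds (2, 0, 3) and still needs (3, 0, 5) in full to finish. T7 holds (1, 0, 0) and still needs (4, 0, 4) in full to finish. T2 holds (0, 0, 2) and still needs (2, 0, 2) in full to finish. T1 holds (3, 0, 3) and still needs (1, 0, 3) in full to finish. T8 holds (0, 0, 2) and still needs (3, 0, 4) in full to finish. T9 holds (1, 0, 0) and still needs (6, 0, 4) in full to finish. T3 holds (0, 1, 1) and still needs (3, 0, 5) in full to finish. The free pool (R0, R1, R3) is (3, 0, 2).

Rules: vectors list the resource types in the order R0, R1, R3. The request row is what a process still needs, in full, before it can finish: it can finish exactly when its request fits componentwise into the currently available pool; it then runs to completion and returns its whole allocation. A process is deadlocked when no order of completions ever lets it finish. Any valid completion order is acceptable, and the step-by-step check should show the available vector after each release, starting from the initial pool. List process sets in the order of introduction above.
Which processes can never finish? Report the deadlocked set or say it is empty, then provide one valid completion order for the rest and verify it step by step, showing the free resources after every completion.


No process is deadlocked.
Key observation: the pool covers T2 at once, and every later process fits after earlier releases.
One completion order for the rest: T2, T1, T5, T3, T9, T7, T8. Verifying each step:
  pool = (3, 0, 2)
  T2: need (2, 0, 2) fits (3, 0, 2); releases (0, 0, 2), pool now (3, 0, 4)
  T1: need (1, 0, 3) fits (3, 0, 4); releases (3, 0, 3), pool now (6, 0, 7)
  T5: need (3, 0, 5) fits (6, 0, 7); releases (2, 0, 3), pool now (8, 0, 10)
  T3: need (3, 0, 5) fits (8, 0, 10); releases (0, 1, 1), pool now (8, 1, 11)
  T9: need (6, 0, 4) fits (8, 1, 11); releases (1, 0, 0), pool now (9, 1, 11)
  T7: need (4, 0, 4) fits (9, 1, 11); releases (1, 0, 0), pool now (10, 1, 11)
  T8: need (3, 0, 4) fits (10, 1, 11); releases (0, 0, 2), pool now (10, 1, 13)
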